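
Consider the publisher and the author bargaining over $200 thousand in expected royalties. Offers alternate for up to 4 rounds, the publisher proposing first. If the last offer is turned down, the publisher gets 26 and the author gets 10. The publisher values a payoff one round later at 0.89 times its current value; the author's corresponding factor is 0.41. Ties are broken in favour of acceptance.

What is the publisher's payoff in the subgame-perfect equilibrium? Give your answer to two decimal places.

164.95

Work backward from the last round.
Round 4 (the author proposes): the publisher gets 26 if talks fail, so the author offers 26 and keeps 174.
Round 3 (the publisher proposes): the author can get 174 next round, worth 0.41 × 174 = 71.34 now. The publisher offers 71.34 and keeps 200 − 71.34 = 128.66.
Round 2 (the author proposes): the publisher can get 128.66 next round, worth 0.89 × 128.66 = 114.5074 now. The author offers 114.5074 and keeps 200 − 114.5074 = 85.4926.
Round 1 (the publisher proposes): the author can get 85.4926 next round, worth 0.41 × 85.4926 = 35.051966 now, so the publisher offers 35.051966, keeping 164.948034.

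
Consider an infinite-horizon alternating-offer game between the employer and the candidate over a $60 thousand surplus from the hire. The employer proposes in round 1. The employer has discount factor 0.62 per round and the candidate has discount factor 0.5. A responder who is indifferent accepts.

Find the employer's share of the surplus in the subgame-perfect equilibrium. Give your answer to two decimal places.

Let x be the employer's share when the employer proposes and y be the candidate's share when the candidate proposes.
The candidate accepts iff offered ≥ 0.5·y, so x = 60 − 0.5y. Symmetrically y = 60 − 0.62x.
Substituting: x = 60 − 0.5(60 − 0.62x), giving x(1 − 0.62·0.5) = 60(1 − 0.5).
So x = 60 × 0.5 / 0.69 ≈ 43.4783, and the candidate receives 60 − x ≈ 16.5217.

43.48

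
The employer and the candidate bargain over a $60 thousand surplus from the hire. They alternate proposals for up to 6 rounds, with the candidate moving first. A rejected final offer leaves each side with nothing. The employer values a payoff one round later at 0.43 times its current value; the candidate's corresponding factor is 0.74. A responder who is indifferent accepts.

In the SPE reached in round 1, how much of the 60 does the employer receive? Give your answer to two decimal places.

Round 6 (the employer proposes): rejection yields 0 for the candidate; the employer offers 0 and keeps 60.
Round 5 (the candidate proposes): the employer can get 60 next round, worth 0.43 × 60 = 25.8 now; the candidate offers that and keeps 34.2.
Round 4 (the employer proposes): the candidate can get 34.2 next round, worth 0.74 × 34.2 = 25.308 now. The employer offers 25.308 and keeps 60 − 25.308 = 34.692.
Round 3 (the candidate proposes): the employer can get 34.692 next round, worth 0.43 × 34.692 = 14.91756 now. The candidate offers 14.91756 and keeps 60 − 14.91756 = 45.08244.
Round 2 (the employer proposes): the candidate can get 45.08244 next round, worth 0.74 × 45.08244 = 33.3610056 now; the employer offers that and keeps 26.6389944.
Round 1 (the candidate proposes): the employer can get 26.6389944 next round, worth 0.43 × 26.6389944 = 11.454767592 now. The candidate offers 11.454767592 and keeps 60 − 11.454767592 = 48.545232408.

11.45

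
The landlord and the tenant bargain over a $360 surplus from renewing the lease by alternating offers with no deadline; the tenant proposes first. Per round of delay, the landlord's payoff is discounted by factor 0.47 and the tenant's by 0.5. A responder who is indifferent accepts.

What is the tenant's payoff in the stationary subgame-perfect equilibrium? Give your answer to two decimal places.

249.41

When the tenant proposes, the landlord accepts any offer worth at least 0.47 times what the landlord would get by proposing next round; and vice versa.
This gives x = 360 − 0.47y and y = 360 − 0.5x, where x and y are each side's share when it proposes.
Hence (1 − 0.47·0.5)x = 360(1 − 0.47), i.e. 0.765·x = 190.8.
x ≈ 249.4118; the landlord's share is 360 − x ≈ 110.5882.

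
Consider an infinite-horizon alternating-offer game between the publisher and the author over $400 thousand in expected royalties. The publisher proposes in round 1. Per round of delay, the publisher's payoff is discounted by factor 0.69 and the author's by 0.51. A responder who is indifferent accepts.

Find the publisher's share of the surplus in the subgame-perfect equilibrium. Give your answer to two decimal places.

302.42

In a stationary SPE each proposer offers the other exactly their discounted continuation value.
If the publisher keeps x when proposing and the author keeps y when proposing, then x = 400 − 0.51y and y = 400 − 0.69x.
Solving: x = 400(1 − 0.51) / (1 − 0.69·0.51) = 196 / 0.6481 ≈ 302.4225.
The author gets 400 − 302.4225 ≈ 97.5775.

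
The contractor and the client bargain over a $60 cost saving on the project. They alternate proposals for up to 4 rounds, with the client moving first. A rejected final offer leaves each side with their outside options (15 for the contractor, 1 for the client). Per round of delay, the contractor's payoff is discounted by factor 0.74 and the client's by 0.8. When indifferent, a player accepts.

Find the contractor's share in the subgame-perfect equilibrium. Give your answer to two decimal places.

34.73

Round 4 (the contractor proposes): the client gets 1 if talks fail, so the contractor offers 1 and keeps 59.
Round 3 (the client proposes): the contractor can get 59 next round, worth 0.74 × 59 = 43.66 now; the client offers that and keeps 16.34.
Round 2 (the contractor proposes): the client can get 16.34 next round, worth 0.8 × 16.34 = 13.072 now, so the contractor offers 13.072, keeping 46.928.
Round 1 (the client proposes): the contractor can get 46.928 next round, worth 0.74 × 46.928 = 34.72672 now, so the client offers 34.72672, keeping 25.27328.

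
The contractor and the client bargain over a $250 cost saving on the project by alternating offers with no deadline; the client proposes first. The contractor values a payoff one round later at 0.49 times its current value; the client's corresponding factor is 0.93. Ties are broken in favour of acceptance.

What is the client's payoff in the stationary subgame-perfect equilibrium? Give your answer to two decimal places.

234.25

In a stationary SPE each proposer offers the other exactly their discounted continuation value.
If the client keeps x when proposing and the contractor keeps y when proposing, then x = 250 − 0.49y and y = 250 − 0.93x.
Solving: x = 250(1 − 0.49) / (1 − 0.93·0.49) = 127.5 / 0.5443 ≈ 234.2458.
The contractor gets 250 − 234.2458 ≈ 15.7542.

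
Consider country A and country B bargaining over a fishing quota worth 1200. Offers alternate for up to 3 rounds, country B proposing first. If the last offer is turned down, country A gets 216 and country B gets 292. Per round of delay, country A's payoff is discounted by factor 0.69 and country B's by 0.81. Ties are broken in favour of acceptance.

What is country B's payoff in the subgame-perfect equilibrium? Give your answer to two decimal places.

921.96

By backward induction:
Round 3 (country B proposes): country A gets 216 if talks fail, so country B offers 216 and keeps 984.
Round 2 (country A proposes): country B can get 984 next round, worth 0.81 × 984 = 797.04 now. Country A offers 797.04 and keeps 1200 − 797.04 = 402.96.
Round 1 (country B proposes): country A can get 402.96 next round, worth 0.69 × 402.96 = 278.0424 now. Country B offers 278.0424 and keeps 1200 − 278.0424 = 921.9576.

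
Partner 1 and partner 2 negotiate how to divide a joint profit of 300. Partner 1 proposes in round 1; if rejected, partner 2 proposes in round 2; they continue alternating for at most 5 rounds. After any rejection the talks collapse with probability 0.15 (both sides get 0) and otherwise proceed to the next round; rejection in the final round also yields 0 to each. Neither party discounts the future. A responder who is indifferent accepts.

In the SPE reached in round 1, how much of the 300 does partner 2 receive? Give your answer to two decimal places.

65.89

Round 5 (partner 1 proposes): partner 2 will accept anything ≥ 0, so partner 1 offers 0 and keeps 300.
Round 4 (partner 2 proposes): rejecting gives partner 1 an expected 0.85 × 300 = 255. Partner 2 offers 255 and keeps 300 − 255 = 45.
Round 3 (partner 1 proposes): rejecting gives partner 2 an expected 0.85 × 45 = 38.25, so partner 1 offers 38.25, keeping 261.75.
Round 2 (partner 2 proposes): rejecting gives partner 1 an expected 0.85 × 261.75 = 222.4875, so partner 2 offers 222.4875, keeping 77.5125.
Round 1 (partner 1 proposes): rejecting gives partner 2 an expected 0.85 × 77.5125 = 65.885625; partner 1 offers that and keeps 234.114375.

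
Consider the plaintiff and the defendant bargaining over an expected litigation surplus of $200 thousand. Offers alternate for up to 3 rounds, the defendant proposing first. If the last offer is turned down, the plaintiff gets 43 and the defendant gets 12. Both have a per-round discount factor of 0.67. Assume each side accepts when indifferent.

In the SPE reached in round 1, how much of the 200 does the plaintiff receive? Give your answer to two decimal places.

63.52

By backward induction:
Round 3 (the defendant proposes): the plaintiff gets 43 if talks fail, so the defendant offers 43 and keeps 157.
Round 2 (the plaintiff proposes): the defendant can get 157 next round, worth 0.67 × 157 = 105.19 now. The plaintiff offers 105.19 and keeps 200 − 105.19 = 94.81.
Round 1 (the defendant proposes): the plaintiff can get 94.81 next round, worth 0.67 × 94.81 = 63.5227 now; the defendant offers that and keeps 136.4773.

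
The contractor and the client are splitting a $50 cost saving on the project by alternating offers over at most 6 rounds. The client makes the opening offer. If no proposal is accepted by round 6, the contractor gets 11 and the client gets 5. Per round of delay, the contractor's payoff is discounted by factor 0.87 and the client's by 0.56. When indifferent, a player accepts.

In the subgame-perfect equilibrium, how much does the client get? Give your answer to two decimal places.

Round 6 (the contractor proposes): the client gets 5 if talks fail, so the contractor offers 5 and keeps 45.
Round 5 (the client proposes): the contractor can get 45 next round, worth 0.87 × 45 = 39.15 now; the client offers that and keeps 10.85.
Round 4 (the contractor proposes): the client can get 10.85 next round, worth 0.56 × 10.85 = 6.076 now. The contractor offers 6.076 and keeps 50 − 6.076 = 43.924.
Round 3 (the client proposes): the contractor can get 43.924 next round, worth 0.87 × 43.924 = 38.21388 now, so the client offers 38.21388, keeping 11.78612.
Round 2 (the contractor proposes): the client can get 11.78612 next round, worth 0.56 × 11.78612 = 6.6002272 now, so the contractor offers 6.6002272, keeping 43.3997728.
Round 1 (the client proposes): the contractor can get 43.3997728 next round, worth 0.87 × 43.3997728 = 37.757802336 now; the client offers that and keeps 12.242197664.

12.24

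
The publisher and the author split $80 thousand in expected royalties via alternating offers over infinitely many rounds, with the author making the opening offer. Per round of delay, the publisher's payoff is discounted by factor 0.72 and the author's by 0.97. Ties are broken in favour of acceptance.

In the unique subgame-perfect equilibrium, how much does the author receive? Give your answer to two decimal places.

74.27

Let x be the author's share when the author proposes and y be the publisher's share when the publisher proposes.
The publisher accepts iff offered ≥ 0.72·y, so x = 80 − 0.72y. Symmetrically y = 80 − 0.97x.
Substituting: x = 80 − 0.72(80 − 0.97x), giving x(1 − 0.97·0.72) = 80(1 − 0.72).
So x = 80 × 0.28 / 0.3016 ≈ 74.2706, and the publisher receives 80 − x ≈ 5.7294.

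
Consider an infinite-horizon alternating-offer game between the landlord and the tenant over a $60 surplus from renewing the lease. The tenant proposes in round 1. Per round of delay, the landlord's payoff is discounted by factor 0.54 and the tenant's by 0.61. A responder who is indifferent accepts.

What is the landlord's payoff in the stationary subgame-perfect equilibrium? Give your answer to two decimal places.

Let x be the tenant's share when the tenant proposes and y be the landlord's share when the landlord proposes.
The landlord accepts iff offered ≥ 0.54·y, so x = 60 − 0.54y. Symmetrically y = 60 − 0.61x.
Substituting: x = 60 − 0.54(60 − 0.61x), giving x(1 − 0.61·0.54) = 60(1 − 0.54).
So x = 60 × 0.46 / 0.6706 ≈ 41.1572, and the landlord receives 60 − x ≈ 18.8428.

18.84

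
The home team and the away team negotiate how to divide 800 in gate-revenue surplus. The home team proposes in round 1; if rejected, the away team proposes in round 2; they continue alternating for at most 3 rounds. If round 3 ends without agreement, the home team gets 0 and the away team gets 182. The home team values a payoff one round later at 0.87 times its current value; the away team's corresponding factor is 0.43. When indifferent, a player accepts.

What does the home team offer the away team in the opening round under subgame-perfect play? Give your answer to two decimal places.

Round 3 (the home team proposes): the away team gets 182 if talks fail, so the home team offers 182 and keeps 618.
Round 2 (the away team proposes): the home team can get 618 next round, worth 0.87 × 618 = 537.66 now, so the away team offers 537.66, keeping 262.34.
Round 1 (the home team proposes): the away team can get 262.34 next round, worth 0.43 × 262.34 = 112.8062 now, so the home team offers 112.8062, keeping 687.1938.

112.81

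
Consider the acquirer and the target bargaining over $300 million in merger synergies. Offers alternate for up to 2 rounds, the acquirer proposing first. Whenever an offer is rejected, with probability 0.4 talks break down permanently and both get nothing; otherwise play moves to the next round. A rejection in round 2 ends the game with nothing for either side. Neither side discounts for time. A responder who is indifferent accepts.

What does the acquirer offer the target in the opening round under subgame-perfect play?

Round 2 (the target proposes): the acquirer will accept anything ≥ 0, so the target offers 0 and keeps 300.
Round 1 (the acquirer proposes): rejecting gives the target an expected 0.6 × 300 = 180, so the acquirer offers 180, keeping 120.

180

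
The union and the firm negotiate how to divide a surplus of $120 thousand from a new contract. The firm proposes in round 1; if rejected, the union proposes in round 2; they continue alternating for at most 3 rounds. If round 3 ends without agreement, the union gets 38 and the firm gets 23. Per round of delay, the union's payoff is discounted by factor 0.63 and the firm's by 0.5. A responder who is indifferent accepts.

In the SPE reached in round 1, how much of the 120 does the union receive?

49.77

By backward induction:
Round 3 (the firm proposes): the union gets 38 if talks fail, so the firm offers 38 and keeps 82.
Round 2 (the union proposes): the firm can get 82 next round, worth 0.5 × 82 = 41 now, so the union offers 41, keeping 79.
Round 1 (the firm proposes): the union can get 79 next round, worth 0.63 × 79 = 49.77 now; the firm offers that and keeps 70.23.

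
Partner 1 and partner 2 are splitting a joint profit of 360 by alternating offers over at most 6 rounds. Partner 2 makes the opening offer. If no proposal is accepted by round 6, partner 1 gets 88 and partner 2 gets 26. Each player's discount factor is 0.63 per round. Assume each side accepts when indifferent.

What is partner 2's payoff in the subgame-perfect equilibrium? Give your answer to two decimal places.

Round 6 (partner 1 proposes): partner 2 gets 26 if talks fail, so partner 1 offers 26 and keeps 334.
Round 5 (partner 2 proposes): partner 1 can get 334 next round, worth 0.63 × 334 = 210.42 now, so partner 2 offers 210.42, keeping 149.58.
Round 4 (partner 1 proposes): partner 2 can get 149.58 next round, worth 0.63 × 149.58 = 94.2354 now. Partner 1 offers 94.2354 and keeps 360 − 94.2354 = 265.7646.
Round 3 (partner 2 proposes): partner 1 can get 265.7646 next round, worth 0.63 × 265.7646 = 167.431698 now, so partner 2 offers 167.431698, keeping 192.568302.
Round 2 (partner 1 proposes): partner 2 can get 192.568302 next round, worth 0.63 × 192.568302 = 121.31803026 now; partner 1 offers that and keeps 238.68196974.
Round 1 (partner 2 proposes): partner 1 can get 238.68196974 next round, worth 0.63 × 238.68196974 = 150.3696409362 now. Partner 2 offers 150.3696409362 and keeps 360 − 150.3696409362 = 209.6303590638.

209.63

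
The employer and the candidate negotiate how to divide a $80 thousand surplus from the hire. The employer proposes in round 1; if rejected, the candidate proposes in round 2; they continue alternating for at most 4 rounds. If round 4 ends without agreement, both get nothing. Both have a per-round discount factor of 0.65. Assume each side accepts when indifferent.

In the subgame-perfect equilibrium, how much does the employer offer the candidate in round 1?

40.17

Round 4 (the candidate proposes): rejection yields 0 for the employer; the candidate offers 0 and keeps 80.
Round 3 (the employer proposes): the candidate can get 80 next round, worth 0.65 × 80 = 52 now; the employer offers that and keeps 28.
Round 2 (the candidate proposes): the employer can get 28 next round, worth 0.65 × 28 = 18.2 now. The candidate offers 18.2 and keeps 80 − 18.2 = 61.8.
Round 1 (the employer proposes): the candidate can get 61.8 next round, worth 0.65 × 61.8 = 40.17 now, so the employer offers 40.17, keeping 39.83.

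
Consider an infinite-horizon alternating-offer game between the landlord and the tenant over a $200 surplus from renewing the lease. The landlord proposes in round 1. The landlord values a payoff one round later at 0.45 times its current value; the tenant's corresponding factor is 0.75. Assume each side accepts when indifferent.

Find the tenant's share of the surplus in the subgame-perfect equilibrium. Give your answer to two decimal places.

124.53

When the landlord proposes, the tenant accepts any offer worth at least 0.75 times what the tenant would get by proposing next round; and vice versa.
This gives x = 200 − 0.75y and y = 200 − 0.45x, where x and y are each side's share when it proposes.
Hence (1 − 0.75·0.45)x = 200(1 − 0.75), i.e. 0.6625·x = 50.
x ≈ 75.4717; the tenant's share is 200 − x ≈ 124.5283.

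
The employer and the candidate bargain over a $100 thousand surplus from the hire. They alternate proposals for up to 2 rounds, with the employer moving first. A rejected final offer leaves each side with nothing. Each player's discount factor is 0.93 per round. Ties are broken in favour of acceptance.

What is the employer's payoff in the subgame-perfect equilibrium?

7

Round 2 (the candidate proposes): rejection yields 0 for the employer; the candidate offers 0 and keeps 100.
Round 1 (the employer proposes): the candidate can get 100 next round, worth 0.93 × 100 = 93 now, so the employer offers 93, keeping 7.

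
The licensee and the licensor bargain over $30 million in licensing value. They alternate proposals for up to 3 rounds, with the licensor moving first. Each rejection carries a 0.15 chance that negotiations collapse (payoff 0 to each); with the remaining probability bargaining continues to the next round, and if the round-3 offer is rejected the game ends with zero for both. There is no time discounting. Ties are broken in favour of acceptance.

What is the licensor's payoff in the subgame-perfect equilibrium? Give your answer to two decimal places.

Round 3 (the licensor proposes): rejection yields 0 for the licensee; the licensor offers 0 and keeps 30.
Round 2 (the licensee proposes): rejecting gives the licensor an expected 0.85 × 30 = 25.5, so the licensee offers 25.5, keeping 4.5.
Round 1 (the licensor proposes): rejecting gives the licensee an expected 0.85 × 4.5 = 3.825, so the licensor offers 3.825, keeping 26.175.

26.18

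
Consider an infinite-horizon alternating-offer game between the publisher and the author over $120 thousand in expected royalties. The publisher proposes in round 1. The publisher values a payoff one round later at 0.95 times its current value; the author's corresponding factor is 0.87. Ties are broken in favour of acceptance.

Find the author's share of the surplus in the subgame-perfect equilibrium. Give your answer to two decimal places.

In a stationary SPE each proposer offers the other exactly their discounted continuation value.
If the publisher keeps x when proposing and the author keeps y when proposing, then x = 120 − 0.87y and y = 120 − 0.95x.
Solving: x = 120(1 − 0.87) / (1 − 0.95·0.87) = 15.6 / 0.1735 ≈ 89.9135.
The author gets 120 − 89.9135 ≈ 30.0865.

30.09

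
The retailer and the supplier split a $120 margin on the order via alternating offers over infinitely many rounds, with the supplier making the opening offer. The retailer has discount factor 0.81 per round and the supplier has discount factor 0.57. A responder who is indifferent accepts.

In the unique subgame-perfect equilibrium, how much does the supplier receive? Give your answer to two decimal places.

42.36

In a stationary SPE each proposer offers the other exactly their discounted continuation value.
If the supplier keeps x when proposing and the retailer keeps y when proposing, then x = 120 − 0.81y and y = 120 − 0.57x.
Solving: x = 120(1 − 0.81) / (1 − 0.57·0.81) = 22.8 / 0.5383 ≈ 42.3556.
The retailer gets 120 − 42.3556 ≈ 77.6444.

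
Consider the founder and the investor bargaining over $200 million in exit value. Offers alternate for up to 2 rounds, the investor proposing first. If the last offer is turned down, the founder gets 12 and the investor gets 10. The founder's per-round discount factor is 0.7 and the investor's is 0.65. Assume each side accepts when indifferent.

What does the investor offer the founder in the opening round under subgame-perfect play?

Round 2 (the founder proposes): the investor gets 10 if talks fail, so the founder offers 10 and keeps 190.
Round 1 (the investor proposes): the founder can get 190 next round, worth 0.7 × 190 = 133 now, so the investor offers 133, keeping 67.

133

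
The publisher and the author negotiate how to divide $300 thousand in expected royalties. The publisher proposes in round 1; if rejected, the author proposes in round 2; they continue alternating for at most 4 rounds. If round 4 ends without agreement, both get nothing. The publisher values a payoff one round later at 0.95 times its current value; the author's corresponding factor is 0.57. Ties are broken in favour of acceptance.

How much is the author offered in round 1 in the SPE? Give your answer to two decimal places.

Round 4 (the author proposes): rejection yields 0 for the publisher; the author offers 0 and keeps 300.
Round 3 (the publisher proposes): the author can get 300 next round, worth 0.57 × 300 = 171 now, so the publisher offers 171, keeping 129.
Round 2 (the author proposes): the publisher can get 129 next round, worth 0.95 × 129 = 122.55 now; the author offers that and keeps 177.45.
Round 1 (the publisher proposes): the author can get 177.45 next round, worth 0.57 × 177.45 = 101.1465 now; the publisher offers that and keeps 198.8535.

101.15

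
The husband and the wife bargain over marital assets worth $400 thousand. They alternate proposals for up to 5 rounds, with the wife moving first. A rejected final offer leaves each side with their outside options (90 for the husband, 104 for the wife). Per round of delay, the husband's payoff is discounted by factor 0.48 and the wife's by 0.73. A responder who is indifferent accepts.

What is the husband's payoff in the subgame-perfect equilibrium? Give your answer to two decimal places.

Solve by backward induction from round 5.
Round 5 (the wife proposes): the husband gets 90 if talks fail, so the wife offers 90 and keeps 310.
Round 4 (the husband proposes): the wife can get 310 next round, worth 0.73 × 310 = 226.3 now. The husband offers 226.3 and keeps 400 − 226.3 = 173.7.
Round 3 (the wife proposes): the husband can get 173.7 next round, worth 0.48 × 173.7 = 83.376 now; the wife offers that and keeps 316.624.
Round 2 (the husband proposes): the wife can get 316.624 next round, worth 0.73 × 316.624 = 231.13552 now, so the husband offers 231.13552, keeping 168.86448.
Round 1 (the wife proposes): the husband can get 168.86448 next round, worth 0.48 × 168.86448 = 81.0549504 now, so the wife offers 81.0549504, keeping 318.9450496.

81.05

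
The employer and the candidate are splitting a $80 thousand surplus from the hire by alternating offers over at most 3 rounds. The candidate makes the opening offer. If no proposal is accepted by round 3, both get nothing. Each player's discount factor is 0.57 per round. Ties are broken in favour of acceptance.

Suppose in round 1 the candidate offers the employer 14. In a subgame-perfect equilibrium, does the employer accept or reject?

Reject

Round 3 (the candidate proposes): rejection yields 0 for the employer; the candidate offers 0 and keeps 80.
Round 2 (the employer proposes): the candidate can get 80 next round, worth 0.57 × 80 = 45.6 now, so the employer offers 45.6, keeping 34.4.
So by rejecting in round 1, the employer gets 34.4 next round, worth 0.57 × 34.4 = 19.608 now.
Offer 14 < 19.608, so the employer rejects.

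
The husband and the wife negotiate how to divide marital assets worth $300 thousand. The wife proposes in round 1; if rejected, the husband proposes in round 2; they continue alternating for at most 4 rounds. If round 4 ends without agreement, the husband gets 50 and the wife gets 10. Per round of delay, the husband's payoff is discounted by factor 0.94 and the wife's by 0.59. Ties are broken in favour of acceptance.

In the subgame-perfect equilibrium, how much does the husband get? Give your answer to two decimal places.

266.80

Round 4 (the husband proposes): the wife gets 10 if talks fail, so the husband offers 10 and keeps 290.
Round 3 (the wife proposes): the husband can get 290 next round, worth 0.94 × 290 = 272.6 now, so the wife offers 272.6, keeping 27.4.
Round 2 (the husband proposes): the wife can get 27.4 next round, worth 0.59 × 27.4 = 16.166 now. The husband offers 16.166 and keeps 300 − 16.166 = 283.834.
Round 1 (the wife proposes): the husband can get 283.834 next round, worth 0.94 × 283.834 = 266.80396 now; the wife offers that and keeps 33.19604.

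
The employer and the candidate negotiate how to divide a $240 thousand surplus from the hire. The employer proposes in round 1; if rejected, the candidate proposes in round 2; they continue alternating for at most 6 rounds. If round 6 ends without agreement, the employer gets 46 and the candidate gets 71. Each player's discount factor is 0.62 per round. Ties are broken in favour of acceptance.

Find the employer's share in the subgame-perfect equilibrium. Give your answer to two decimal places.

143.95

Round 6 (the candidate proposes): the employer gets 46 if talks fail, so the candidate offers 46 and keeps 194.
Round 5 (the employer proposes): the candidate can get 194 next round, worth 0.62 × 194 = 120.28 now. The employer offers 120.28 and keeps 240 − 120.28 = 119.72.
Round 4 (the candidate proposes): the employer can get 119.72 next round, worth 0.62 × 119.72 = 74.2264 now, so the candidate offers 74.2264, keeping 165.7736.
Round 3 (the employer proposes): the candidate can get 165.7736 next round, worth 0.62 × 165.7736 = 102.779632 now, so the employer offers 102.779632, keeping 137.220368.
Round 2 (the candidate proposes): the employer can get 137.220368 next round, worth 0.62 × 137.220368 = 85.07662816 now; the candidate offers that and keeps 154.92337184.
Round 1 (the employer proposes): the candidate can get 154.92337184 next round, worth 0.62 × 154.92337184 = 96.0524905408 now, so the employer offers 96.0524905408, keeping 143.9475094592.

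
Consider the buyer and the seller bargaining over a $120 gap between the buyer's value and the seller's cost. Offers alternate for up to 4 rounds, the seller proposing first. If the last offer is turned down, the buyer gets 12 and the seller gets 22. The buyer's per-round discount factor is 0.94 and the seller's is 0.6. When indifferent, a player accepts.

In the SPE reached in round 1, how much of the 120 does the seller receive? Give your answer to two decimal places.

Round 4 (the buyer proposes): the seller gets 22 if talks fail, so the buyer offers 22 and keeps 98.
Round 3 (the seller proposes): the buyer can get 98 next round, worth 0.94 × 98 = 92.12 now. The seller offers 92.12 and keeps 120 − 92.12 = 27.88.
Round 2 (the buyer proposes): the seller can get 27.88 next round, worth 0.6 × 27.88 = 16.728 now, so the buyer offers 16.728, keeping 103.272.
Round 1 (the seller proposes): the buyer can get 103.272 next round, worth 0.94 × 103.272 = 97.07568 now. The seller offers 97.07568 and keeps 120 − 97.07568 = 22.92432.

22.92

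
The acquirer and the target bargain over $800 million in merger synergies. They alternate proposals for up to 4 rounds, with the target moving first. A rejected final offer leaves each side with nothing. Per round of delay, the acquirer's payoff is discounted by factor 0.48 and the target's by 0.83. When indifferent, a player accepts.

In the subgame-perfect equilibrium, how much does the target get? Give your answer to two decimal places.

Round 4 (the acquirer proposes): rejection yields 0 for the target; the acquirer offers 0 and keeps 800.
Round 3 (the target proposes): the acquirer can get 800 next round, worth 0.48 × 800 = 384 now, so the target offers 384, keeping 416.
Round 2 (the acquirer proposes): the target can get 416 next round, worth 0.83 × 416 = 345.28 now; the acquirer offers that and keeps 454.72.
Round 1 (the target proposes): the acquirer can get 454.72 next round, worth 0.48 × 454.72 = 218.2656 now; the target offers that and keeps 581.7344.

581.73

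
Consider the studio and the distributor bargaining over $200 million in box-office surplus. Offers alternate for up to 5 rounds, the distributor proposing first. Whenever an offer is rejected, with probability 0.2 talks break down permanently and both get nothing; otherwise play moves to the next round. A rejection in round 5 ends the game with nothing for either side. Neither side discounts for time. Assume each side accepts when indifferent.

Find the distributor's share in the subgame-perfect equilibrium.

147.52

Round 5 (the distributor proposes): the studio will accept anything ≥ 0, so the distributor offers 0 and keeps 200.
Round 4 (the studio proposes): rejecting gives the distributor an expected 0.8 × 200 = 160; the studio offers that and keeps 40.
Round 3 (the distributor proposes): rejecting gives the studio an expected 0.8 × 40 = 32. The distributor offers 32 and keeps 200 − 32 = 168.
Round 2 (the studio proposes): rejecting gives the distributor an expected 0.8 × 168 = 134.4. The studio offers 134.4 and keeps 200 − 134.4 = 65.6.
Round 1 (the distributor proposes): rejecting gives the studio an expected 0.8 × 65.6 = 52.48. The distributor offers 52.48 and keeps 200 − 52.48 = 147.52.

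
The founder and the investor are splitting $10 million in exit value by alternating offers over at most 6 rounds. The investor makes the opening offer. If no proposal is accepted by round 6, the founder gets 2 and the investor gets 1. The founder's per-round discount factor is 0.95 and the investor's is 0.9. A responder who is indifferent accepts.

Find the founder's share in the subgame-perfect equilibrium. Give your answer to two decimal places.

8.01

Round 6 (the founder proposes): the investor gets 1 if talks fail, so the founder offers 1 and keeps 9.
Round 5 (the investor proposes): the founder can get 9 next round, worth 0.95 × 9 = 8.55 now. The investor offers 8.55 and keeps 10 − 8.55 = 1.45.
Round 4 (the founder proposes): the investor can get 1.45 next round, worth 0.9 × 1.45 = 1.305 now. The founder offers 1.305 and keeps 10 − 1.305 = 8.695.
Round 3 (the investor proposes): the founder can get 8.695 next round, worth 0.95 × 8.695 = 8.26025 now; the investor offers that and keeps 1.73975.
Round 2 (the founder proposes): the investor can get 1.73975 next round, worth 0.9 × 1.73975 = 1.565775 now; the founder offers that and keeps 8.434225.
Round 1 (the investor proposes): the founder can get 8.434225 next round, worth 0.95 × 8.434225 = 8.01251375 now; the investor offers that and keeps 1.98748625.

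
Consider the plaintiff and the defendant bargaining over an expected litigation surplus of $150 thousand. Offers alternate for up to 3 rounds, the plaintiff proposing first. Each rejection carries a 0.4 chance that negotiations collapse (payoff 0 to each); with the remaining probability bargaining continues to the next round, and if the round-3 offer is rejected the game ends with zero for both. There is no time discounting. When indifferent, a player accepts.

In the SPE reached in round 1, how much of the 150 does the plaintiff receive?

By backward induction:
Round 3 (the plaintiff proposes): rejection yields 0 for the defendant; the plaintiff offers 0 and keeps 150.
Round 2 (the defendant proposes): rejecting gives the plaintiff an expected 0.6 × 150 = 90. The defendant offers 90 and keeps 150 − 90 = 60.
Round 1 (the plaintiff proposes): rejecting gives the defendant an expected 0.6 × 60 = 36; the plaintiff offers that and keeps 114.

114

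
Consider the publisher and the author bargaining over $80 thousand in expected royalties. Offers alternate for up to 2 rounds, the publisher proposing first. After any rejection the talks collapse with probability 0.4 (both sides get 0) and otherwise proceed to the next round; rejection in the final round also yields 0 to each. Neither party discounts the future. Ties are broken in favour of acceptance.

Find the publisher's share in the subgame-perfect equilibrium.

32

Round 2 (the author proposes): the publisher will accept anything ≥ 0, so the author offers 0 and keeps 80.
Round 1 (the publisher proposes): rejecting gives the author an expected 0.6 × 80 = 48; the publisher offers that and keeps 32.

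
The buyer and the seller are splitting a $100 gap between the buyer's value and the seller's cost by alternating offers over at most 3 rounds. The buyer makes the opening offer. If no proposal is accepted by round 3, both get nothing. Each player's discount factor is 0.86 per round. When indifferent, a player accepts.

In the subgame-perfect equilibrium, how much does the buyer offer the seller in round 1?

Round 3 (the buyer proposes): the seller will accept anything ≥ 0, so the buyer offers 0 and keeps 100.
Round 2 (the seller proposes): the buyer can get 100 next round, worth 0.86 × 100 = 86 now, so the seller offers 86, keeping 14.
Round 1 (the buyer proposes): the seller can get 14 next round, worth 0.86 × 14 = 12.04 now, so the buyer offers 12.04, keeping 87.96.

12.04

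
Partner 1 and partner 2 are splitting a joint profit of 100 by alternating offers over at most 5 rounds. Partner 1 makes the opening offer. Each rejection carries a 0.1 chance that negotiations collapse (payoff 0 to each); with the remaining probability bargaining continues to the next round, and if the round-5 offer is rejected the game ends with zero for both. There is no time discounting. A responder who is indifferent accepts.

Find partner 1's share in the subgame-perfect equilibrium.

Round 5 (partner 1 proposes): rejection yields 0 for partner 2; partner 1 offers 0 and keeps 100.
Round 4 (partner 2 proposes): rejecting gives partner 1 an expected 0.9 × 100 = 90; partner 2 offers that and keeps 10.
Round 3 (partner 1 proposes): rejecting gives partner 2 an expected 0.9 × 10 = 9; partner 1 offers that and keeps 91.
Round 2 (partner 2 proposes): rejecting gives partner 1 an expected 0.9 × 91 = 81.9, so partner 2 offers 81.9, keeping 18.1.
Round 1 (partner 1 proposes): rejecting gives partner 2 an expected 0.9 × 18.1 = 16.29. Partner 1 offers 16.29 and keeps 100 − 16.29 = 83.71.

83.71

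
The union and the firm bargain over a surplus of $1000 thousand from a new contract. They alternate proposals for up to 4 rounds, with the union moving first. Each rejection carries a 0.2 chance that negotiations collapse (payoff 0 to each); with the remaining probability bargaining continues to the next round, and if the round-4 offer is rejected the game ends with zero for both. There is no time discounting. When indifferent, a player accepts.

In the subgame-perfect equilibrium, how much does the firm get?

672

By backward induction:
Round 4 (the firm proposes): the union will accept anything ≥ 0, so the firm offers 0 and keeps 1000.
Round 3 (the union proposes): rejecting gives the firm an expected 0.8 × 1000 = 800. The union offers 800 and keeps 1000 − 800 = 200.
Round 2 (the firm proposes): rejecting gives the union an expected 0.8 × 200 = 160, so the firm offers 160, keeping 840.
Round 1 (the union proposes): rejecting gives the firm an expected 0.8 × 840 = 672, so the union offers 672, keeping 328.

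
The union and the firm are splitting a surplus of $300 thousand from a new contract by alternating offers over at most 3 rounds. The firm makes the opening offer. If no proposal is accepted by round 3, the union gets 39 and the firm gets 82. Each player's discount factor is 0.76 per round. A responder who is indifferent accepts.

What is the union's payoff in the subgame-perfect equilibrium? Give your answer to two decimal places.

77.25

By backward induction:
Round 3 (the firm proposes): the union gets 39 if talks fail, so the firm offers 39 and keeps 261.
Round 2 (the union proposes): the firm can get 261 next round, worth 0.76 × 261 = 198.36 now, so the union offers 198.36, keeping 101.64.
Round 1 (the firm proposes): the union can get 101.64 next round, worth 0.76 × 101.64 = 77.2464 now; the firm offers that and keeps 222.7536.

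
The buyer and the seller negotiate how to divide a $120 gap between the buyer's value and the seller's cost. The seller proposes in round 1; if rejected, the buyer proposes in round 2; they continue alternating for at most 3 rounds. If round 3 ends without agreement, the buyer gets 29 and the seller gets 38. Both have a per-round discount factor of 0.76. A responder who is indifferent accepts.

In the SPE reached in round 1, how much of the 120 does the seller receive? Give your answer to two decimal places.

81.36

By backward induction:
Round 3 (the seller proposes): the buyer gets 29 if talks fail, so the seller offers 29 and keeps 91.
Round 2 (the buyer proposes): the seller can get 91 next round, worth 0.76 × 91 = 69.16 now; the buyer offers that and keeps 50.84.
Round 1 (the seller proposes): the buyer can get 50.84 next round, worth 0.76 × 50.84 = 38.6384 now, so the seller offers 38.6384, keeping 81.3616.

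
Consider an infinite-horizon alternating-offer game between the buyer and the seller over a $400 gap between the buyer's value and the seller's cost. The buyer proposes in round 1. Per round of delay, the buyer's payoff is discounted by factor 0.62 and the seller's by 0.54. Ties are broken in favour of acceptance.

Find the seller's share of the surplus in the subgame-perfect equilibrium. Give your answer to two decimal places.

123.39

When the buyer proposes, the seller accepts any offer worth at least 0.54 times what the seller would get by proposing next round; and vice versa.
This gives x = 400 − 0.54y and y = 400 − 0.62x, where x and y are each side's share when it proposes.
Hence (1 − 0.54·0.62)x = 400(1 − 0.54), i.e. 0.6652·x = 184.
x ≈ 276.6085; the seller's share is 400 − x ≈ 123.3915.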